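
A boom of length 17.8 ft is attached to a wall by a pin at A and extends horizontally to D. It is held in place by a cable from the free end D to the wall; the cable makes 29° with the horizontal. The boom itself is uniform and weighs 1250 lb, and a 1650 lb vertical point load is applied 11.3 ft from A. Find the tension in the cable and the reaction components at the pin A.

T = 3450 lb, A_x = 3017 lb, A_y = 1228 lb

ΣM about A: T·sin29°·17.8 − 1250·8.9 − 1650·11.3 = 0 → T = 29770/(17.8·0.48481) = 3449.75 ≈ 3450 lb.
ΣF_x = 0: A_x − T·cos29° = 0 → A_x = 3449.75 × 0.87462 = 3017 lb.
ΣF_y = 0: A_y + T·sin29° − 1250 − 1650 = 0 → A_y = 2900 − 3449.75 × 0.48481 = 1228 lb.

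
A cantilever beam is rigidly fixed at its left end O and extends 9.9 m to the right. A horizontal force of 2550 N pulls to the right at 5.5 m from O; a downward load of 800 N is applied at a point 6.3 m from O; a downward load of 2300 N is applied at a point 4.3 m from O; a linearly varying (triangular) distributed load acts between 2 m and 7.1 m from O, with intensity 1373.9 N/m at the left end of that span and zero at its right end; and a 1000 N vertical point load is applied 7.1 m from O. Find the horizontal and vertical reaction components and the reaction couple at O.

Resultant of the triangular load: ½ × 1373.9 × 5.1 = 3503.445 N, acting at 3.7 m from O (one-third of the span from the peak).
ΣF_x = 0: O_x + 2550 = 0 → O_x = -2550 N.
ΣF_y = 0: O_y − 800 − 2300 − ½·1373.9·5.1 − 1000 = 0 → O_y = 7603 N.
ΣM about O: M_O − 800·6.3 − 2300·4.3 − (½·1373.9·5.1)·3.7 − 1000·7.1 = 0 → M_O = 34990 N·m.

O_x = -2550 N, O_y = 7603 N, M_O = 34990 N·m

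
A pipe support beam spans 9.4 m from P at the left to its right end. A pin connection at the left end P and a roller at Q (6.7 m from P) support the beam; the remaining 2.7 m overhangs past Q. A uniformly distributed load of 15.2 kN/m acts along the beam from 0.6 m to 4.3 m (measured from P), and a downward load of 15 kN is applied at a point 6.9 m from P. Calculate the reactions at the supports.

Resultant of the distributed load: 15.2 × 3.7 = 56.24 kN at 2.45 m from P.
Taking moments about P: Q_y·6.7 − (15.2·3.7)·2.45 − 15·6.9 = 0 → Q_y = 241.288/6.7 = 36.0131 ≈ 36.01 kN.
ΣF_y = 0: P_y + 36.0131 − 15.2·3.7 − 15 = 0 → P_y = 35.23 kN.
ΣF_x = 0: no horizontal applied forces, so P_x = 0.

P_x = 0, P_y = 35.23 kN, Q_y = 36.01 kN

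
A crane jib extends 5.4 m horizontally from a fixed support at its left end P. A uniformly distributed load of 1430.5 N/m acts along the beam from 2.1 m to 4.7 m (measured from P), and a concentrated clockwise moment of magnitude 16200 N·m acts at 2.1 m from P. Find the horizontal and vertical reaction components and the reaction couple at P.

P_x = 0, P_y = 3719 N, M_P = 28850 N·m

Resultant of the distributed load: 1430.5 × 2.6 = 3719.3 N at 3.4 m from P.
ΣF_x = 0: P_x = 0.
ΣF_y = 0: P_y − 1430.5·2.6 = 0 → P_y = 3719 N.
ΣM about P: M_P − (1430.5·2.6)·3.4 − 16200 = 0 → M_P = 28850 N·m.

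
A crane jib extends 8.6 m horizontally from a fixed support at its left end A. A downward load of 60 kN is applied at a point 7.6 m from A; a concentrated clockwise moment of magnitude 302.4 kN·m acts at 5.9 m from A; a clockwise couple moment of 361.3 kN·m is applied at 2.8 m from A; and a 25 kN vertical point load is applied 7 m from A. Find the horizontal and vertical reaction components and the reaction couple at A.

ΣF_x = 0: A_x = 0.
ΣF_y = 0: A_y − 60 − 25 = 0 → A_y = 85.00 kN.
ΣM about A: M_A − 60·7.6 − 302.4 − 361.3 − 25·7 = 0 → M_A = 1295 kN·m.

A_x = 0, A_y = 85.00 kN, M_A = 1295 kN·m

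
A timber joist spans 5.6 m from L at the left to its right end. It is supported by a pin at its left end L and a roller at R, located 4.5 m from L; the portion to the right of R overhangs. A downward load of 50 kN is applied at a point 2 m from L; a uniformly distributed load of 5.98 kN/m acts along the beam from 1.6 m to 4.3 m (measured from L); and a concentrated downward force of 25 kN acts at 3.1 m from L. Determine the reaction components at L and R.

Resultant of the distributed load: 5.98 × 2.7 = 16.146 kN at 2.95 m from L.
Moments about L: R_y·4.5 − 50·2 − (5.98·2.7)·2.95 − 25·3.1 = 0 → R_y = 225.1307/4.5 = 50.029 ≈ 50.03 kN.
ΣF_y = 0: L_y + 50.029 − 50 − 5.98·2.7 − 25 = 0 → L_y = 41.12 kN.
ΣF_x = 0: no horizontal applied forces, so L_x = 0.

L_x = 0, L_y = 41.12 kN, R_y = 50.03 kN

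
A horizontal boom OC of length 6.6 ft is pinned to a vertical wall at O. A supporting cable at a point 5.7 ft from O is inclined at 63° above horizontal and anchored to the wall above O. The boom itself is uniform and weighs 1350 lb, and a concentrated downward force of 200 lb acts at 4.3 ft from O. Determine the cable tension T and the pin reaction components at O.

ΣM about O: T·sin63°·5.7 − 1350·3.3 − 200·4.3 = 0 → T = 5315/(5.7·0.891007) = 1046.52 ≈ 1047 lb.
ΣF_x = 0: O_x − T·cos63° = 0 → O_x = 1046.52 × 0.45399 = 475.1 lb.
ΣF_y = 0: O_y + T·sin63° − 1350 − 200 = 0 → O_y = 1550 − 1046.52 × 0.891007 = 617.5 lb.

T = 1047 lb, O_x = 475.1 lb, O_y = 617.5 lb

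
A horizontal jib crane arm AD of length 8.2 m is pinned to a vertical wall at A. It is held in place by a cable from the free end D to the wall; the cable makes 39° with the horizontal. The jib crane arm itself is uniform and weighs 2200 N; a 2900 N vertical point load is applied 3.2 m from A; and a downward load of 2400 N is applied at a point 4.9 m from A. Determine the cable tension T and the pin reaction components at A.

ΣM about A: T·sin39°·8.2 − 2200·4.1 − 2900·3.2 − 2400·4.9 = 0 → T = 30060/(8.2·0.62932) = 5825.1 ≈ 5825 N.
ΣF_x = 0: A_x − T·cos39° = 0 → A_x = 5825.1 × 0.777146 = 4527 N.
ΣF_y = 0: A_y + T·sin39° − 2200 − 2900 − 2400 = 0 → A_y = 7500 − 5825.1 × 0.62932 = 3834 N.

T = 5825 N, A_x = 4527 N, A_y = 3834 N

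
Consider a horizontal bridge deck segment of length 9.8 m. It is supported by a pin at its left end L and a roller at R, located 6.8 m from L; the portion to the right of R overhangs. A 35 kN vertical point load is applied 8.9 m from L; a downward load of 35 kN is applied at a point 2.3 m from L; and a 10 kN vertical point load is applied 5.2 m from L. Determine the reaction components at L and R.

L_x = 0, L_y = 14.71 kN, R_y = 65.29 kN

Moments about L: R_y·6.8 − 35·8.9 − 35·2.3 − 10·5.2 = 0 → R_y = 444/6.8 = 65.2941 ≈ 65.29 kN.
ΣF_y = 0: L_y + 65.2941 − 35 − 35 − 10 = 0 → L_y = 14.71 kN.
ΣF_x = 0: no horizontal applied forces, so L_x = 0.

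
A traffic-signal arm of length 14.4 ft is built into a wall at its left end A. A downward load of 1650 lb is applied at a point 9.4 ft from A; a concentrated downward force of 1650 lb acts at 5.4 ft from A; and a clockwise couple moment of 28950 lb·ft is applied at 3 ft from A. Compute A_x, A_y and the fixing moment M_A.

A_x = 0, A_y = 3300 lb, M_A = 53370 lb·ft

ΣF_x = 0: A_x = 0.
ΣF_y = 0: A_y − 1650 − 1650 = 0 → A_y = 3300 lb.
ΣM about A: M_A − 1650·9.4 − 1650·5.4 − 28950 = 0 → M_A = 53370 lb·ft.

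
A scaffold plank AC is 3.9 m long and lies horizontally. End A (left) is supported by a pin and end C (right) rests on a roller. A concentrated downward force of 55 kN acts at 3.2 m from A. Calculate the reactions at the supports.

Taking moments about A: C_y·3.9 − 55·3.2 = 0 → C_y = 176/3.9 = 45.1282 ≈ 45.13 kN.
ΣF_y = 0: A_y + 45.1282 − 55 = 0 → A_y = 9.872 kN.
ΣF_x = 0: no horizontal applied forces, so A_x = 0.

A_x = 0, A_y = 9.872 kN, C_y = 45.13 kN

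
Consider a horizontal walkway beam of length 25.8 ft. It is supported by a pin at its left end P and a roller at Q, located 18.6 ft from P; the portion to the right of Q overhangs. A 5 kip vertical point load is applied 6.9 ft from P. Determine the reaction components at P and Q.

P_x = 0, P_y = 3.145 kip, Q_y = 1.855 kip

ΣM about P: Q_y·18.6 − 5·6.9 = 0 → Q_y = 34.5/18.6 = 1.85484 ≈ 1.855 kip.
ΣF_y = 0: P_y + 1.85484 − 5 = 0 → P_y = 3.145 kip.
ΣF_x = 0: no horizontal applied forces, so P_x = 0.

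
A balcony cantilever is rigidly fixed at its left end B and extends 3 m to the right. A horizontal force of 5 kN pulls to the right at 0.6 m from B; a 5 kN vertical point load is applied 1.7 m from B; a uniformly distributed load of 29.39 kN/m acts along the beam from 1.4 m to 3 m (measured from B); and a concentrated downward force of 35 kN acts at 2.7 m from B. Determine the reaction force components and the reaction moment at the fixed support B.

Resultant of the distributed load: 29.39 × 1.6 = 47.024 kN at 2.2 m from B.
ΣF_x = 0: B_x + 5 = 0 → B_x = -5.000 kN.
ΣF_y = 0: B_y − 5 − 29.39·1.6 − 35 = 0 → B_y = 87.02 kN.
ΣM about B: M_B − 5·1.7 − (29.39·1.6)·2.2 − 35·2.7 = 0 → M_B = 206.5 kN·m.

B_x = -5.000 kN, B_y = 87.02 kN, M_B = 206.5 kN·m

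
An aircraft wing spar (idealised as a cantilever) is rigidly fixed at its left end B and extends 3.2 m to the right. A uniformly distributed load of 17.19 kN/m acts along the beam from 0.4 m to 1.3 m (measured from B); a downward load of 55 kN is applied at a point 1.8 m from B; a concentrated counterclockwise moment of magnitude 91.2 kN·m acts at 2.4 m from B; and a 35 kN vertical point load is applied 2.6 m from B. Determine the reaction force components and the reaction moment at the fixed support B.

Resultant of the distributed load: 17.19 × 0.9 = 15.471 kN at 0.85 m from B.
ΣF_x = 0: B_x = 0.
ΣF_y = 0: B_y − 17.19·0.9 − 55 − 35 = 0 → B_y = 105.5 kN.
ΣM about B: M_B − (17.19·0.9)·0.85 − 55·1.8 + 91.2 − 35·2.6 = 0 → M_B = 112.0 kN·m.

B_x = 0, B_y = 105.5 kN, M_B = 112.0 kN·m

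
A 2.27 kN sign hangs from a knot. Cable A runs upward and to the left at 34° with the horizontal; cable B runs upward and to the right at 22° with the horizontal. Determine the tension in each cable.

T_A = 2.539 kN, T_B = 2.270 kN

ΣF_x = 0: −T_A·cos34° + T_B·cos22° = 0 → T_B = 0.894146·T_A.
ΣF_y = 0: T_A·sin34° + T_B·sin22° = 2.27.
Substitute: T_A·(0.559193 + 0.894146·0.374607) = 2.27 → T_A = 2.53873 ≈ 2.539 kN.
Then T_B = 0.894146 × 2.53873 = 2.270 kN.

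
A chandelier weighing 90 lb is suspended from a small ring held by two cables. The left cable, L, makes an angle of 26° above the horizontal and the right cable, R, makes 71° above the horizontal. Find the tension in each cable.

T_L = 29.52 lb, T_R = 81.50 lb

ΣF_x = 0: −T_L·cos26° + T_R·cos71° = 0 → T_R = 2.76069·T_L.
ΣF_y = 0: T_L·sin26° + T_R·sin71° = 90.
Substitute: T_L·(0.438371 + 2.76069·0.945519) = 90 → T_L = 29.5212 ≈ 29.52 lb.
Then T_R = 2.76069 × 29.5212 = 81.50 lb.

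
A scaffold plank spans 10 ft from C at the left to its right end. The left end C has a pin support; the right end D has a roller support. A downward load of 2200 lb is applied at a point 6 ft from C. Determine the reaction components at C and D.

C_x = 0, C_y = 880.0 lb, D_y = 1320 lb

ΣM about C: D_y·10 − 2200·6 = 0 → D_y = 13200/10 = 1320 lb.
ΣF_y = 0: C_y + 1320 − 2200 = 0 → C_y = 880.0 lb.
ΣF_x = 0: no horizontal applied forces, so C_x = 0.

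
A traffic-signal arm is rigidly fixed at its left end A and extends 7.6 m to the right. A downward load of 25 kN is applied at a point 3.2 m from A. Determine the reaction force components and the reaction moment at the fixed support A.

ΣF_x = 0: A_x = 0.
ΣF_y = 0: A_y − 25 = 0 → A_y = 25.00 kN.
ΣM about A: M_A − 25·3.2 = 0 → M_A = 80.00 kN·m.

A_x = 0, A_y = 25.00 kN, M_A = 80.00 kN·m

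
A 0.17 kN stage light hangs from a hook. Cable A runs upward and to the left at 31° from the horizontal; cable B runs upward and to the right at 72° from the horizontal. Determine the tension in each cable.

ΣF_x = 0: −T_A·cos31° + T_B·cos72° = 0 → T_B = 2.77385·T_A.
ΣF_y = 0: T_A·sin31° + T_B·sin72° = 0.17.
Substitute: T_A·(0.515038 + 2.77385·0.951057) = 0.17 → T_A = 0.0539147 ≈ 0.05391 kN.
Then T_B = 2.77385 × 0.0539147 = 0.1496 kN.

T_A = 0.05391 kN, T_B = 0.1496 kN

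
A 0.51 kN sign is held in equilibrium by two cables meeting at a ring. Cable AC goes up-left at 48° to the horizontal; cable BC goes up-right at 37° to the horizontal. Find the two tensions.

ΣF_x = 0: −T_AC·cos48° + T_BC·cos37° = 0 → T_BC = 0.837842·T_AC.
ΣF_y = 0: T_AC·sin48° + T_BC·sin37° = 0.51.
Substitute: T_AC·(0.743145 + 0.837842·0.601815) = 0.51 → T_AC = 0.40886 ≈ 0.4089 kN.
Then T_BC = 0.837842 × 0.40886 = 0.3426 kN.

T_AC = 0.4089 kN, T_BC = 0.3426 kN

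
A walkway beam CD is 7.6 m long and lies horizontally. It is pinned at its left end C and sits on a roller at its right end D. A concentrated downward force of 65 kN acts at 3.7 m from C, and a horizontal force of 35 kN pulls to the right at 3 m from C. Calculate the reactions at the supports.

ΣM about C: D_y·7.6 − 65·3.7 = 0 → D_y = 240.5/7.6 = 31.6447 ≈ 31.64 kN.
ΣF_y = 0: C_y + 31.6447 − 65 = 0 → C_y = 33.36 kN.
ΣF_x = 0: C_x + 35 = 0 → C_x = -35.00 kN.

C_x = -35.00 kN, C_y = 33.36 kN, D_y = 31.64 kN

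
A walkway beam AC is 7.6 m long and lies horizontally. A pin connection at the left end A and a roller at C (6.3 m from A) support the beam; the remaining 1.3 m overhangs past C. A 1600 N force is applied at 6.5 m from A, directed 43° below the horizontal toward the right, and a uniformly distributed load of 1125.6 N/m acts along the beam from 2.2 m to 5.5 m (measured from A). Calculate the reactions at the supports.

Resultant of the distributed load: 1125.6 × 3.3 = 3714.48 N at 3.85 m from A.
Moments about A: C_y·6.3 − 1600·sin43°·6.5 − (1125.6·3.3)·3.85 = 0 → C_y = 21393.5/6.3 = 3395.79 ≈ 3396 N.
ΣF_y = 0: A_y + 3395.79 − 1600·sin43° − 1125.6·3.3 = 0 → A_y = 1410 N.
ΣF_x = 0: A_x + 1600·cos43° = 0 → A_x = -1170 N.

A_x = -1170 N, A_y = 1410 N, C_y = 3396 N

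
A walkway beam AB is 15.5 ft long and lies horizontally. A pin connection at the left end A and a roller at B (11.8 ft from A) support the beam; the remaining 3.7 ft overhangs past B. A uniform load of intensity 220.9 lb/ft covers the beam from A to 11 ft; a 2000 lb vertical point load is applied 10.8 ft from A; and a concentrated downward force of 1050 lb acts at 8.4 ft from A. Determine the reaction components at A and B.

Resultant of the distributed load: 220.9 × 11 = 2429.9 lb at 5.5 ft from A.
Moments about A: B_y·11.8 − (220.9·11)·5.5 − 2000·10.8 − 1050·8.4 = 0 → B_y = 43784.45/11.8 = 3710.55 ≈ 3711 lb.
ΣF_y = 0: A_y + 3710.55 − 220.9·11 − 2000 − 1050 = 0 → A_y = 1769 lb.
ΣF_x = 0: no horizontal applied forces, so A_x = 0.

A_x = 0, A_y = 1769 lb, B_y = 3711 lb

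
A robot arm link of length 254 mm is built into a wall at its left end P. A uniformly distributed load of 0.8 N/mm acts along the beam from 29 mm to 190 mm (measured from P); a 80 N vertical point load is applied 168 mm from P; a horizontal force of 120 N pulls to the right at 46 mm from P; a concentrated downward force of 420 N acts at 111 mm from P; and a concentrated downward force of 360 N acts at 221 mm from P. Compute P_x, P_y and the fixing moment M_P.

Resultant of the distributed load: 0.8 × 161 = 128.8 N at 109.5 mm from P.
ΣF_x = 0: P_x + 120 = 0 → P_x = -120.0 N.
ΣF_y = 0: P_y − 0.8·161 − 80 − 420 − 360 = 0 → P_y = 988.8 N.
ΣM about P: M_P − (0.8·161)·109.5 − 80·168 − 420·111 − 360·221 = 0 → M_P = 153700 N·mm.

P_x = -120.0 N, P_y = 988.8 N, M_P = 153700 N·mm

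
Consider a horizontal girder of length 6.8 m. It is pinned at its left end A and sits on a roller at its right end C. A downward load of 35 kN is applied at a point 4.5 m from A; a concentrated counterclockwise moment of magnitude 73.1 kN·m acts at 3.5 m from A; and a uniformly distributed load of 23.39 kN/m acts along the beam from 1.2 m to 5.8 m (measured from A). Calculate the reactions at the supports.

A_x = 0, A_y = 74.80 kN, C_y = 67.79 kN

Resultant of the distributed load: 23.39 × 4.6 = 107.594 kN at 3.5 m from A.
Moments about A: C_y·6.8 − 35·4.5 + 73.1 − (23.39·4.6)·3.5 = 0 → C_y = 460.979/6.8 = 67.791 ≈ 67.79 kN.
ΣF_y = 0: A_y + 67.791 − 35 − 23.39·4.6 = 0 → A_y = 74.80 kN.
ΣF_x = 0: no horizontal applied forces, so A_x = 0.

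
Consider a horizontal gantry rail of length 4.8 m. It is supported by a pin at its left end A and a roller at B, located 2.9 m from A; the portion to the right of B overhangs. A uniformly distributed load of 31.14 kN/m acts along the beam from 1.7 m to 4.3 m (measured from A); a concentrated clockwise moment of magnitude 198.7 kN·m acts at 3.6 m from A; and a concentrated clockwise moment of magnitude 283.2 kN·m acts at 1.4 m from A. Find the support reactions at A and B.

Resultant of the distributed load: 31.14 × 2.6 = 80.964 kN at 3 m from A.
Taking moments about A: B_y·2.9 − (31.14·2.6)·3 − 198.7 − 283.2 = 0 → B_y = 724.792/2.9 = 249.928 ≈ 249.9 kN.
ΣF_y = 0: A_y + 249.928 − 31.14·2.6 = 0 → A_y = -169.0 kN.
ΣF_x = 0: no horizontal applied forces, so A_x = 0.

A_x = 0, A_y = -169.0 kN, B_y = 249.9 kN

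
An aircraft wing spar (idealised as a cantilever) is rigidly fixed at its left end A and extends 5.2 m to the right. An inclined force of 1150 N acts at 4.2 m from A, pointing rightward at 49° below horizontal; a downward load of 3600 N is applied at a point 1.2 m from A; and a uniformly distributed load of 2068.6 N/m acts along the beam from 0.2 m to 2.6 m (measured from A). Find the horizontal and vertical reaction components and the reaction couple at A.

A_x = -754.5 N, A_y = 9433 N, M_A = 14920 N·m

Resultant of the distributed load: 2068.6 × 2.4 = 4964.64 N at 1.4 m from A.
ΣF_x = 0: A_x + 1150·cos49° = 0 → A_x = -754.5 N.
ΣF_y = 0: A_y − 1150·sin49° − 3600 − 2068.6·2.4 = 0 → A_y = 9433 N.
ΣM about A: M_A − 1150·sin49°·4.2 − 3600·1.2 − (2068.6·2.4)·1.4 = 0 → M_A = 14920 N·m.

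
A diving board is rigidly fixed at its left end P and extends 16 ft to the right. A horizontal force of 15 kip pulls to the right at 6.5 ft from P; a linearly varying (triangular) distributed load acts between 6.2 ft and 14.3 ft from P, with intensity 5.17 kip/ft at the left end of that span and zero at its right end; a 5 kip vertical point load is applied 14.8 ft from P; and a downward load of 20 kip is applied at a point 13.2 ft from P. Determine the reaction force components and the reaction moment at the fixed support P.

Resultant of the triangular load: ½ × 5.17 × 8.1 = 20.9385 kip, acting at 8.9 ft from P (one-third of the span from the peak).
ΣF_x = 0: P_x + 15 = 0 → P_x = -15.00 kip.
ΣF_y = 0: P_y − ½·5.17·8.1 − 5 − 20 = 0 → P_y = 45.94 kip.
ΣM about P: M_P − (½·5.17·8.1)·8.9 − 5·14.8 − 20·13.2 = 0 → M_P = 524.4 kip·ft.

P_x = -15.00 kip, P_y = 45.94 kip, M_P = 524.4 kip·ft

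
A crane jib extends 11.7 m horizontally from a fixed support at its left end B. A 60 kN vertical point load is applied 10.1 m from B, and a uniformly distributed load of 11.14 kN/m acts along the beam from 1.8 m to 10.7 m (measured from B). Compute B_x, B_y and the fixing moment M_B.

B_x = 0, B_y = 159.1 kN, M_B = 1226 kN·m

Resultant of the distributed load: 11.14 × 8.9 = 99.146 kN at 6.25 m from B.
ΣF_x = 0: B_x = 0.
ΣF_y = 0: B_y − 60 − 11.14·8.9 = 0 → B_y = 159.1 kN.
ΣM about B: M_B − 60·10.1 − (11.14·8.9)·6.25 = 0 → M_B = 1226 kN·m.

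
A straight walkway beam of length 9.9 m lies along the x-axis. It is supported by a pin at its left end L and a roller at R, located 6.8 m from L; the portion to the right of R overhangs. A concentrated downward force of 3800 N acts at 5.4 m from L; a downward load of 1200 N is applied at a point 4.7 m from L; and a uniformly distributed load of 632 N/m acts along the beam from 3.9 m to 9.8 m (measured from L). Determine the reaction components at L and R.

Resultant of the distributed load: 632 × 5.9 = 3728.8 N at 6.85 m from L.
Taking moments about L: R_y·6.8 − 3800·5.4 − 1200·4.7 − (632·5.9)·6.85 = 0 → R_y = 51702.28/6.8 = 7603.28 ≈ 7603 N.
ΣF_y = 0: L_y + 7603.28 − 3800 − 1200 − 632·5.9 = 0 → L_y = 1126 N.
ΣF_x = 0: no horizontal applied forces, so L_x = 0.

L_x = 0, L_y = 1126 N, R_y = 7603 N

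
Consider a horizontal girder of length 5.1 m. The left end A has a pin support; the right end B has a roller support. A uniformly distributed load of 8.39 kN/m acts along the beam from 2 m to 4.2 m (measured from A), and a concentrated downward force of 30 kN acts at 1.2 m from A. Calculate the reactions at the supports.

Resultant of the distributed load: 8.39 × 2.2 = 18.458 kN at 3.1 m from A.
Moments about A: B_y·5.1 − (8.39·2.2)·3.1 − 30·1.2 = 0 → B_y = 93.2198/5.1 = 18.2784 ≈ 18.28 kN.
ΣF_y = 0: A_y + 18.2784 − 8.39·2.2 − 30 = 0 → A_y = 30.18 kN.
ΣF_x = 0: no horizontal applied forces, so A_x = 0.

A_x = 0, A_y = 30.18 kN, B_y = 18.28 kN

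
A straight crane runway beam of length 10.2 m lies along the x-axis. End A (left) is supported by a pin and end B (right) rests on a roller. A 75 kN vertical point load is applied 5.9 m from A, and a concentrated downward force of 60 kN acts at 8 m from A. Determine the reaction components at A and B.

A_x = 0, A_y = 44.56 kN, B_y = 90.44 kN

Moments about A: B_y·10.2 − 75·5.9 − 60·8 = 0 → B_y = 922.5/10.2 = 90.4412 ≈ 90.44 kN.
ΣF_y = 0: A_y + 90.4412 − 75 − 60 = 0 → A_y = 44.56 kN.
ΣF_x = 0: no horizontal applied forces, so A_x = 0.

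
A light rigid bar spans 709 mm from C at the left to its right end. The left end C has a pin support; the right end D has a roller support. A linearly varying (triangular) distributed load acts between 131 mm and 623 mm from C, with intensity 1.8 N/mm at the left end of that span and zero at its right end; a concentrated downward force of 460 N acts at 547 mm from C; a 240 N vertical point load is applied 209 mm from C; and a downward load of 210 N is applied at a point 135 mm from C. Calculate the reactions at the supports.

Resultant of the triangular load: ½ × 1.8 × 492 = 442.8 N, acting at 295 mm from C (one-third of the span from the peak).
ΣM about C: D_y·709 − (½·1.8·492)·295 − 460·547 − 240·209 − 210·135 = 0 → D_y = 460756/709 = 649.867 ≈ 649.9 N.
ΣF_y = 0: C_y + 649.867 − ½·1.8·492 − 460 − 240 − 210 = 0 → C_y = 702.9 N.
ΣF_x = 0: no horizontal applied forces, so C_x = 0.

C_x = 0, C_y = 702.9 N, D_y = 649.9 N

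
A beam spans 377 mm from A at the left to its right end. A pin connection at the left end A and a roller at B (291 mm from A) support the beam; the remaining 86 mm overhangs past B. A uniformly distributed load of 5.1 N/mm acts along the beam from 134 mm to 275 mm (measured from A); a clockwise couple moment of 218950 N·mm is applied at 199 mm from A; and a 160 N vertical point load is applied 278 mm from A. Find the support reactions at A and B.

Resultant of the distributed load: 5.1 × 141 = 719.1 N at 204.5 mm from A.
Moments about A: B_y·291 − (5.1·141)·204.5 − 218950 − 160·278 = 0 → B_y = 410485.95/291 = 1410.6 ≈ 1411 N.
ΣF_y = 0: A_y + 1410.6 − 5.1·141 − 160 = 0 → A_y = -531.5 N.
ΣF_x = 0: no horizontal applied forces, so A_x = 0.

A_x = 0, A_y = -531.5 N, B_y = 1411 N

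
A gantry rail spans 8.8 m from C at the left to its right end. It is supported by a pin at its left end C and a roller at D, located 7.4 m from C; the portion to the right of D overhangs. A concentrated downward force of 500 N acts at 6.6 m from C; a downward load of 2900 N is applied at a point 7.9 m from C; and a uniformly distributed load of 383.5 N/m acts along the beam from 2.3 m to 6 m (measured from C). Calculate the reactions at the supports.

C_x = 0, C_y = 481.3 N, D_y = 4338 N

Resultant of the distributed load: 383.5 × 3.7 = 1418.95 N at 4.15 m from C.
Taking moments about C: D_y·7.4 − 500·6.6 − 2900·7.9 − (383.5·3.7)·4.15 = 0 → D_y = 32098.6425/7.4 = 4337.65 ≈ 4338 N.
ΣF_y = 0: C_y + 4337.65 − 500 − 2900 − 383.5·3.7 = 0 → C_y = 481.3 N.
ΣF_x = 0: no horizontal applied forces, so C_x = 0.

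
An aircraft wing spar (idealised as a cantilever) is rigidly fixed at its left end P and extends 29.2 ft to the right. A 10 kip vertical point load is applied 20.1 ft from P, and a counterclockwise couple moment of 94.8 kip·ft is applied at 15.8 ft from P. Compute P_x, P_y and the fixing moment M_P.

ΣF_x = 0: P_x = 0.
ΣF_y = 0: P_y − 10 = 0 → P_y = 10.00 kip.
ΣM about P: M_P − 10·20.1 + 94.8 = 0 → M_P = 106.2 kip·ft.

P_x = 0, P_y = 10.00 kip, M_P = 106.2 kip·ft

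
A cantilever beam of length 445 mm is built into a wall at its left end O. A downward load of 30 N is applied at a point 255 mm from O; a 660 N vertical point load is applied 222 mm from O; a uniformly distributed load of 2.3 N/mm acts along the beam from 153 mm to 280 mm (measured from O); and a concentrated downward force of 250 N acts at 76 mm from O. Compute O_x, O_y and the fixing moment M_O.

Resultant of the distributed load: 2.3 × 127 = 292.1 N at 216.5 mm from O.
ΣF_x = 0: O_x = 0.
ΣF_y = 0: O_y − 30 − 660 − 2.3·127 − 250 = 0 → O_y = 1232 N.
ΣM about O: M_O − 30·255 − 660·222 − (2.3·127)·216.5 − 250·76 = 0 → M_O = 236400 N·mm.

O_x = 0, O_y = 1232 N, M_O = 236400 N·mm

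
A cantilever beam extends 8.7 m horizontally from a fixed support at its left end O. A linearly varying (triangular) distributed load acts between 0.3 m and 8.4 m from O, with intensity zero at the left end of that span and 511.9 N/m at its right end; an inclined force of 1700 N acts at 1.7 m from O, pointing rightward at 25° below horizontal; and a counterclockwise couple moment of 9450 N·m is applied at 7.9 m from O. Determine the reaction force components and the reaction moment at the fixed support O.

O_x = -1541 N, O_y = 2792 N, M_O = 3589 N·m

Resultant of the triangular load: ½ × 511.9 × 8.1 = 2073.195 N, acting at 5.7 m from O (one-third of the span from the peak).
ΣF_x = 0: O_x + 1700·cos25° = 0 → O_x = -1541 N.
ΣF_y = 0: O_y − ½·511.9·8.1 − 1700·sin25° = 0 → O_y = 2792 N.
ΣM about O: M_O − (½·511.9·8.1)·5.7 − 1700·sin25°·1.7 + 9450 = 0 → M_O = 3589 N·m.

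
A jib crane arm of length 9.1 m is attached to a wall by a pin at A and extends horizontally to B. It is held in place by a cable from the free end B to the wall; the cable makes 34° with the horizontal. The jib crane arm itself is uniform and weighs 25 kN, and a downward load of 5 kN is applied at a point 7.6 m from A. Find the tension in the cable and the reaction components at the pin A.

ΣM about A: T·sin34°·9.1 − 25·4.55 − 5·7.6 = 0 → T = 151.75/(9.1·0.559193) = 29.8212 ≈ 29.82 kN.
ΣF_x = 0: A_x − T·cos34° = 0 → A_x = 29.8212 × 0.829038 = 24.72 kN.
ΣF_y = 0: A_y + T·sin34° − 25 − 5 = 0 → A_y = 30 − 29.8212 × 0.559193 = 13.32 kN.

T = 29.82 kN, A_x = 24.72 kN, A_y = 13.32 kN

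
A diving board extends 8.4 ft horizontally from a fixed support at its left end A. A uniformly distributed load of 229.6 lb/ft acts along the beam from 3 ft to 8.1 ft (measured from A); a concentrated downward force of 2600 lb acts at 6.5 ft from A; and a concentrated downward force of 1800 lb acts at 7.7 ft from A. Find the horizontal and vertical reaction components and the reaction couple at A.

A_x = 0, A_y = 5571 lb, M_A = 37260 lb·ft

Resultant of the distributed load: 229.6 × 5.1 = 1170.96 lb at 5.55 ft from A.
ΣF_x = 0: A_x = 0.
ΣF_y = 0: A_y − 229.6·5.1 − 2600 − 1800 = 0 → A_y = 5571 lb.
ΣM about A: M_A − (229.6·5.1)·5.55 − 2600·6.5 − 1800·7.7 = 0 → M_A = 37260 lb·ft.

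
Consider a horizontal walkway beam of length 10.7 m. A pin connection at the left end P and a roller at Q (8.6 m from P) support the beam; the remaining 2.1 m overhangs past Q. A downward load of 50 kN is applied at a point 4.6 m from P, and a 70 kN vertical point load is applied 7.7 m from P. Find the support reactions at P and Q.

Taking moments about P: Q_y·8.6 − 50·4.6 − 70·7.7 = 0 → Q_y = 769/8.6 = 89.4186 ≈ 89.42 kN.
ΣF_y = 0: P_y + 89.4186 − 50 − 70 = 0 → P_y = 30.58 kN.
ΣF_x = 0: no horizontal applied forces, so P_x = 0.

P_x = 0, P_y = 30.58 kN, Q_y = 89.42 kN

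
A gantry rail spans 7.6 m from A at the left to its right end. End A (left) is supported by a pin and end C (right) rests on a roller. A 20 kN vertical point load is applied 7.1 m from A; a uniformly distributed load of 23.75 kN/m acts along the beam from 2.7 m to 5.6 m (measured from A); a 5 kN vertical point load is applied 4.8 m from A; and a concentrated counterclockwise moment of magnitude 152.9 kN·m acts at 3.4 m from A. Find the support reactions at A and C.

Resultant of the distributed load: 23.75 × 2.9 = 68.875 kN at 4.15 m from A.
Moments about A: C_y·7.6 − 20·7.1 − (23.75·2.9)·4.15 − 5·4.8 + 152.9 = 0 → C_y = 298.93125/7.6 = 39.3331 ≈ 39.33 kN.
ΣF_y = 0: A_y + 39.3331 − 20 − 23.75·2.9 − 5 = 0 → A_y = 54.54 kN.
ΣF_x = 0: no horizontal applied forces, so A_x = 0.

A_x = 0, A_y = 54.54 kN, C_y = 39.33 kN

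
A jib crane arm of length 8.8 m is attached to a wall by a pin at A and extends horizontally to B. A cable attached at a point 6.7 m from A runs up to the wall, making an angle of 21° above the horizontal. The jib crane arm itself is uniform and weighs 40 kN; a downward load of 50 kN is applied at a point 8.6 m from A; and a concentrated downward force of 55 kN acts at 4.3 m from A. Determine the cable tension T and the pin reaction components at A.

ΣM about A: T·sin21°·6.7 − 40·4.4 − 50·8.6 − 55·4.3 = 0 → T = 842.5/(6.7·0.358368) = 350.886 ≈ 350.9 kN.
ΣF_x = 0: A_x − T·cos21° = 0 → A_x = 350.886 × 0.93358 = 327.6 kN.
ΣF_y = 0: A_y + T·sin21° − 40 − 50 − 55 = 0 → A_y = 145 − 350.886 × 0.358368 = 19.25 kN.

T = 350.9 kN, A_x = 327.6 kN, A_y = 19.25 kN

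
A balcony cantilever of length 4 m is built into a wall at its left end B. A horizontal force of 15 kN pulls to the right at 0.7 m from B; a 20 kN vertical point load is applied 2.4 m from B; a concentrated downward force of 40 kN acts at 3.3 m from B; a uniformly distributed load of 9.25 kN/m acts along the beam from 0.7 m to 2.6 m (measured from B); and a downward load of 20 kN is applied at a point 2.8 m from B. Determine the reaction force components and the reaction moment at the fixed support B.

Resultant of the distributed load: 9.25 × 1.9 = 17.575 kN at 1.65 m from B.
ΣF_x = 0: B_x + 15 = 0 → B_x = -15.00 kN.
ΣF_y = 0: B_y − 20 − 40 − 9.25·1.9 − 20 = 0 → B_y = 97.58 kN.
ΣM about B: M_B − 20·2.4 − 40·3.3 − (9.25·1.9)·1.65 − 20·2.8 = 0 → M_B = 265.0 kN·m.

B_x = -15.00 kN, B_y = 97.58 kN, M_B = 265.0 kN·m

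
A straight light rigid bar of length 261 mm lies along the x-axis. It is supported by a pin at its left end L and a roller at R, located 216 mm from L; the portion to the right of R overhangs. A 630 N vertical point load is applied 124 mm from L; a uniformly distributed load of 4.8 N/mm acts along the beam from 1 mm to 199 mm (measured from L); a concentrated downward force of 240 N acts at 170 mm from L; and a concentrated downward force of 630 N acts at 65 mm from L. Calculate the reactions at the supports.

L_x = 0, L_y = 1270 N, R_y = 1180 N

Resultant of the distributed load: 4.8 × 198 = 950.4 N at 100 mm from L.
Moments about L: R_y·216 − 630·124 − (4.8·198)·100 − 240·170 − 630·65 = 0 → R_y = 254910/216 = 1180.14 ≈ 1180 N.
ΣF_y = 0: L_y + 1180.14 − 630 − 4.8·198 − 240 − 630 = 0 → L_y = 1270 N.
ΣF_x = 0: no horizontal applied forces, so L_x = 0.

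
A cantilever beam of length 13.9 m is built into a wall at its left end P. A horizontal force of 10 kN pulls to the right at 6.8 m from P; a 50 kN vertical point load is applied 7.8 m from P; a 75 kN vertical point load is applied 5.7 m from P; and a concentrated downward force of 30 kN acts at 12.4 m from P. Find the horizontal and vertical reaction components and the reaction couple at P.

ΣF_x = 0: P_x + 10 = 0 → P_x = -10.00 kN.
ΣF_y = 0: P_y − 50 − 75 − 30 = 0 → P_y = 155.0 kN.
ΣM about P: M_P − 50·7.8 − 75·5.7 − 30·12.4 = 0 → M_P = 1190 kN·m.

P_x = -10.00 kN, P_y = 155.0 kN, M_P = 1190 kN·m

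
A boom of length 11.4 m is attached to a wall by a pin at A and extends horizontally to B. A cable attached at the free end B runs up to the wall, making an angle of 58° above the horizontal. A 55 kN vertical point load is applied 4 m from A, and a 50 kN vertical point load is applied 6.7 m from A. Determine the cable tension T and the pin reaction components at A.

T = 57.41 kN, A_x = 30.42 kN, A_y = 56.32 kN

ΣM about A: T·sin58°·11.4 − 55·4 − 50·6.7 = 0 → T = 555/(11.4·0.848048) = 57.4074 ≈ 57.41 kN.
ΣF_x = 0: A_x − T·cos58° = 0 → A_x = 57.4074 × 0.529919 = 30.42 kN.
ΣF_y = 0: A_y + T·sin58° − 55 − 50 = 0 → A_y = 105 − 57.4074 × 0.848048 = 56.32 kN.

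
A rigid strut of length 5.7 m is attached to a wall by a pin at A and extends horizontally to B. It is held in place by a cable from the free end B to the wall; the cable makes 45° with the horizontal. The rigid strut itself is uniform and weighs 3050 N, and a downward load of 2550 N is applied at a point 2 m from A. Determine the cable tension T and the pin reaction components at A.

ΣM about A: T·sin45°·5.7 − 3050·2.85 − 2550·2 = 0 → T = 13792.5/(5.7·0.707107) = 3422.02 ≈ 3422 N.
ΣF_x = 0: A_x − T·cos45° = 0 → A_x = 3422.02 × 0.707107 = 2420 N.
ΣF_y = 0: A_y + T·sin45° − 3050 − 2550 = 0 → A_y = 5600 − 3422.02 × 0.707107 = 3180 N.

T = 3422 N, A_x = 2420 N, A_y = 3180 N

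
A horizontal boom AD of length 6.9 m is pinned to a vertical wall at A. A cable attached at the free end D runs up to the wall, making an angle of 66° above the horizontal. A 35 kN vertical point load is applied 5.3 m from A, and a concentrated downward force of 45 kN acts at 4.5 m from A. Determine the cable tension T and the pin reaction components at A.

ΣM about A: T·sin66°·6.9 − 35·5.3 − 45·4.5 = 0 → T = 388/(6.9·0.913545) = 61.5535 ≈ 61.55 kN.
ΣF_x = 0: A_x − T·cos66° = 0 → A_x = 61.5535 × 0.406737 = 25.04 kN.
ΣF_y = 0: A_y + T·sin66° − 35 − 45 = 0 → A_y = 80 − 61.5535 × 0.913545 = 23.77 kN.

T = 61.55 kN, A_x = 25.04 kN, A_y = 23.77 kN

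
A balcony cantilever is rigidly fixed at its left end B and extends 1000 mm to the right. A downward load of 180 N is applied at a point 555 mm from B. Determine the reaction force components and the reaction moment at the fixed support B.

B_x = 0, B_y = 180.0 N, M_B = 99900 N·mm

ΣF_x = 0: B_x = 0.
ΣF_y = 0: B_y − 180 = 0 → B_y = 180.0 N.
ΣM about B: M_B − 180·555 = 0 → M_B = 99900 N·mm.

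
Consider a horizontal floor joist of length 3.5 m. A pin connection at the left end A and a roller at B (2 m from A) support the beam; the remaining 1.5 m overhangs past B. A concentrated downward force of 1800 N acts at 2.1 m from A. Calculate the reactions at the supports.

Moments about A: B_y·2 − 1800·2.1 = 0 → B_y = 3780/2 = 1890 N.
ΣF_y = 0: A_y + 1890 − 1800 = 0 → A_y = -90.00 N.
ΣF_x = 0: no horizontal applied forces, so A_x = 0.

A_x = 0, A_y = -90.00 N, B_y = 1890 N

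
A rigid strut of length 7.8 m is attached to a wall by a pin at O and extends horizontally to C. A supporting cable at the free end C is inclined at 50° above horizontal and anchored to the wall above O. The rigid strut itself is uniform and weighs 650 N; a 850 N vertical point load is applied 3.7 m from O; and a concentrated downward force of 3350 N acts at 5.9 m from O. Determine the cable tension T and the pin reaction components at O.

ΣM about O: T·sin50°·7.8 − 650·3.9 − 850·3.7 − 3350·5.9 = 0 → T = 25445/(7.8·0.766044) = 4258.48 ≈ 4258 N.
ΣF_x = 0: O_x − T·cos50° = 0 → O_x = 4258.48 × 0.642788 = 2737 N.
ΣF_y = 0: O_y + T·sin50° − 650 − 850 − 3350 = 0 → O_y = 4850 − 4258.48 × 0.766044 = 1588 N.

T = 4258 N, O_x = 2737 N, O_y = 1588 N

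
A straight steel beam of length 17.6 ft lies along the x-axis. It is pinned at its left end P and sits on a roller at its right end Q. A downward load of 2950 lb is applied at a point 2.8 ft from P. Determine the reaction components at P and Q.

Taking moments about P: Q_y·17.6 − 2950·2.8 = 0 → Q_y = 8260/17.6 = 469.318 ≈ 469.3 lb.
ΣF_y = 0: P_y + 469.318 − 2950 = 0 → P_y = 2481 lb.
ΣF_x = 0: no horizontal applied forces, so P_x = 0.

P_x = 0, P_y = 2481 lb, Q_y = 469.3 lb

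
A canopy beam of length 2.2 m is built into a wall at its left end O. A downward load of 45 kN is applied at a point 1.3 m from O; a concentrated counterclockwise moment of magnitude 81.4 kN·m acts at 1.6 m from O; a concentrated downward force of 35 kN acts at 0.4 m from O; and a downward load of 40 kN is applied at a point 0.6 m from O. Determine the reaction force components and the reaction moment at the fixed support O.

O_x = 0, O_y = 120.0 kN, M_O = 15.10 kN·m

ΣF_x = 0: O_x = 0.
ΣF_y = 0: O_y − 45 − 35 − 40 = 0 → O_y = 120.0 kN.
ΣM about O: M_O − 45·1.3 + 81.4 − 35·0.4 − 40·0.6 = 0 → M_O = 15.10 kN·m.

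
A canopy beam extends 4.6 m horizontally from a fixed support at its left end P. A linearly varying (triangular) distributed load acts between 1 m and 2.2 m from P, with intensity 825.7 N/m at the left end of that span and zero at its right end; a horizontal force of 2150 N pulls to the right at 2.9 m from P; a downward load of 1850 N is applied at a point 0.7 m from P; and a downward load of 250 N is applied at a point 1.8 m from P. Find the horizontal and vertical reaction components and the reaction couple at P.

P_x = -2150 N, P_y = 2595 N, M_P = 2439 N·m

Resultant of the triangular load: ½ × 825.7 × 1.2 = 495.42 N, acting at 1.4 m from P (one-third of the span from the peak).
ΣF_x = 0: P_x + 2150 = 0 → P_x = -2150 N.
ΣF_y = 0: P_y − ½·825.7·1.2 − 1850 − 250 = 0 → P_y = 2595 N.
ΣM about P: M_P − (½·825.7·1.2)·1.4 − 1850·0.7 − 250·1.8 = 0 → M_P = 2439 N·m.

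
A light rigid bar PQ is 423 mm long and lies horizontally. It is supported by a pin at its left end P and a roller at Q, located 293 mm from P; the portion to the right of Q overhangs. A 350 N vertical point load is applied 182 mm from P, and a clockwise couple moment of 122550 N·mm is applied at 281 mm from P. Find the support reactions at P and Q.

P_x = 0, P_y = -285.7 N, Q_y = 635.7 N

ΣM about P: Q_y·293 − 350·182 − 122550 = 0 → Q_y = 186250/293 = 635.666 ≈ 635.7 N.
ΣF_y = 0: P_y + 635.666 − 350 = 0 → P_y = -285.7 N.
ΣF_x = 0: no horizontal applied forces, so P_x = 0.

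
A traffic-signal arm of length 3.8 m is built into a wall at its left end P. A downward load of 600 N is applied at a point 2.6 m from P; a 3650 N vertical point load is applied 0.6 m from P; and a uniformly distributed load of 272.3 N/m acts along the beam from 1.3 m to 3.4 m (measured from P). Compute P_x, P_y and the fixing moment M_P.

Resultant of the distributed load: 272.3 × 2.1 = 571.83 N at 2.35 m from P.
ΣF_x = 0: P_x = 0.
ΣF_y = 0: P_y − 600 − 3650 − 272.3·2.1 = 0 → P_y = 4822 N.
ΣM about P: M_P − 600·2.6 − 3650·0.6 − (272.3·2.1)·2.35 = 0 → M_P = 5094 N·m.

P_x = 0, P_y = 4822 N, M_P = 5094 N·m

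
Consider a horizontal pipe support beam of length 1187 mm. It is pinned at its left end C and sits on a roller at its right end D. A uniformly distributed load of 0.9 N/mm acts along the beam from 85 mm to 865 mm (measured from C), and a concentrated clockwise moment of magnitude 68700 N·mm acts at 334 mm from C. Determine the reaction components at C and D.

C_x = 0, C_y = 363.2 N, D_y = 338.8 N

Resultant of the distributed load: 0.9 × 780 = 702 N at 475 mm from C.
Moments about C: D_y·1187 − (0.9·780)·475 − 68700 = 0 → D_y = 402150/1187 = 338.795 ≈ 338.8 N.
ΣF_y = 0: C_y + 338.795 − 0.9·780 = 0 → C_y = 363.2 N.
ΣF_x = 0: no horizontal applied forces, so C_x = 0.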